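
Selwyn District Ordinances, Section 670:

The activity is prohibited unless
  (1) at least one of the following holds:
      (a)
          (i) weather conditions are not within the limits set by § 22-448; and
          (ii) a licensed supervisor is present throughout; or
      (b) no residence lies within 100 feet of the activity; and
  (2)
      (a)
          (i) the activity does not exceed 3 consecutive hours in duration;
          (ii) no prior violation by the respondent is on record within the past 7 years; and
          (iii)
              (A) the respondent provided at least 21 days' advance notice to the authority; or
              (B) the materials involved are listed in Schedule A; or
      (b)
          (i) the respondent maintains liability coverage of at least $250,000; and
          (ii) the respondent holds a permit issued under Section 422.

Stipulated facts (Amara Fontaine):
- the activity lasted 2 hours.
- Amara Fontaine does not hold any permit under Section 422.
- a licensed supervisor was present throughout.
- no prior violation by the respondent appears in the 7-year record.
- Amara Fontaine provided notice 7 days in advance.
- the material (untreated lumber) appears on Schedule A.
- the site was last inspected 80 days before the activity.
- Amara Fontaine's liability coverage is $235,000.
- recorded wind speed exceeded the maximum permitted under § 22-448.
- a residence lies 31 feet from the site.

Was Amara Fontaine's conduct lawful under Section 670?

Yes — lawful.

(i) not (weather ok) — satisfied.
(ii) supervisor present — satisfied.
So (a) is satisfied (T AND T).
(b) no residence in 100 ft — fails.
(1): T OR F → true.
(i) ≤ 3 hrs duration — met.
(ii) no prior violation — met.
(A) ≥21 days' notice — fails.
(B) Schedule A material — satisfied.
(iii): F OR T → true.
(a): T AND T AND T → true.
(i) coverage ≥ $250,000 — fails.
(ii) holds permit — not met.
(b): F AND F → false.
(2) = T OR F = true.
Overall = T AND T = true.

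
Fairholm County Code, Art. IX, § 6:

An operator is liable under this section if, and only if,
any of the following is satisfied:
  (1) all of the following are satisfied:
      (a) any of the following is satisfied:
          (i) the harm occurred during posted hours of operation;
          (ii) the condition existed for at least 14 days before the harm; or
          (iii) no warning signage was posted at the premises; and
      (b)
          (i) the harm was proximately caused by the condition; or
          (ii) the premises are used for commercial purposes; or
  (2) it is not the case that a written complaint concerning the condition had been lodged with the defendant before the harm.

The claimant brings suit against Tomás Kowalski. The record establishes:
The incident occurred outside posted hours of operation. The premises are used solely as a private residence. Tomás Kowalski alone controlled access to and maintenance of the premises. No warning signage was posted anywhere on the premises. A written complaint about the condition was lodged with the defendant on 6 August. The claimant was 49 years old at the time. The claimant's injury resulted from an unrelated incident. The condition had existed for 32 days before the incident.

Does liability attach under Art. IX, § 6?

No — not liable.

(i) during posted hours — fails.
(ii) condition ≥14 days old — met.
(iii) no signage posted — satisfied.
So (a) is satisfied (F OR T OR T).
(i) proximate cause — not satisfied.
(ii) commercial use — fails.
(b): F OR F → false.
(1): T AND F → false.
(2) not (complaint lodged) — not satisfied.
So Overall is not satisfied (F OR F).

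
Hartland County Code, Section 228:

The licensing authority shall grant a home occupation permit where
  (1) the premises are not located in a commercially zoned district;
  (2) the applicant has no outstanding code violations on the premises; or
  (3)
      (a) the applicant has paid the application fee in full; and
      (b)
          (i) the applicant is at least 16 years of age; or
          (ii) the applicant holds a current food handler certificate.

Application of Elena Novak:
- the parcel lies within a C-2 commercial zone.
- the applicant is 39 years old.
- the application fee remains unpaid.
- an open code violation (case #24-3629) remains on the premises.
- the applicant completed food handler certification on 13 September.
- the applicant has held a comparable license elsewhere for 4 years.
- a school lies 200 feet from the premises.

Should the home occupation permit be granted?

(1) not (commercially zoned) — fails.
(2) no code violations — fails.
(a) fee paid — not met.
(i) age ≥ 16 — satisfied.
(ii) food handler cert. — holds.
(b) = T OR T = true.
So (3) is not satisfied (F AND T).
Overall = F OR F OR F = false.

No — denied.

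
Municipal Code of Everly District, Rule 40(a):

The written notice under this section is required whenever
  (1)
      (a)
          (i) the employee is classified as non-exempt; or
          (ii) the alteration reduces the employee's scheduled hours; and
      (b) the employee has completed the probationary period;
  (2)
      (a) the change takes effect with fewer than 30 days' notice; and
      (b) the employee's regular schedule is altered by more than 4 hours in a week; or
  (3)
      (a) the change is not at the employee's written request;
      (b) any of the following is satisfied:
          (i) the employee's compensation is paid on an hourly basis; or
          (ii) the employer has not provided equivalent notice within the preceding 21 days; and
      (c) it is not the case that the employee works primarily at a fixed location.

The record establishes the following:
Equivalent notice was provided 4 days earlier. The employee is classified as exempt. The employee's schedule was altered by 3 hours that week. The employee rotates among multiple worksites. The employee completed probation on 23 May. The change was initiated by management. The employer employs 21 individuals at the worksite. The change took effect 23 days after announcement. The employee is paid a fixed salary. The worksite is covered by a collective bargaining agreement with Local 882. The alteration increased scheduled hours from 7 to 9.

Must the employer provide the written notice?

(i) non-exempt — not satisfied.
(ii) hours reduced — not met.
So (a) is not satisfied (F OR F).
(b) past probation — satisfied.
So (1) is not satisfied (F AND T).
(a) < 30 days' notice — met.
(b) schedule shift > 4h — not satisfied.
So (2) is not satisfied (T AND F).
(a) not employee-requested — satisfied.
(i) hourly-paid — not met.
(ii) no recent notice — not satisfied.
(b) = F OR F = false.
(c) not (fixed location) — satisfied.
So (3) is not satisfied (T AND F AND T).
Overall: F OR F OR F → false.

No — not required.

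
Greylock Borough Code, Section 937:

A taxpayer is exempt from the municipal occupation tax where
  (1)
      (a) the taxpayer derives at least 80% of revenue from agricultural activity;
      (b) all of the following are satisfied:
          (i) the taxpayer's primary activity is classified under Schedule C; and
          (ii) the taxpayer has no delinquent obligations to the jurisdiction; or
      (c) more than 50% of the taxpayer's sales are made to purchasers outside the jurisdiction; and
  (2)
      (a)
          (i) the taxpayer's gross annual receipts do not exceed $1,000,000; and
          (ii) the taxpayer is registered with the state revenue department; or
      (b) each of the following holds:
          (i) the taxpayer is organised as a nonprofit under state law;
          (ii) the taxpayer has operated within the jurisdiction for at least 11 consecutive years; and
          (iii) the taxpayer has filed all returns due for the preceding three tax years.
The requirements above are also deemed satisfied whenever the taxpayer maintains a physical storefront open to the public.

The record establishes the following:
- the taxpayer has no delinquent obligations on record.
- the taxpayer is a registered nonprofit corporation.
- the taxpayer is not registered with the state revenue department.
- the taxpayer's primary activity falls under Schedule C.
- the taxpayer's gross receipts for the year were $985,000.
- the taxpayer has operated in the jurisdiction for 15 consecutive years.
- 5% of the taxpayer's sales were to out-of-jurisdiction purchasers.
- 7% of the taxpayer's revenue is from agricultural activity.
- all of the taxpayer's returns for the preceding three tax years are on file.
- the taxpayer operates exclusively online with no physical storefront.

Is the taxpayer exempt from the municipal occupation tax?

(a) ≥80% agricultural — fails.
(i) Schedule C activity — met.
(ii) no delinquency — satisfied.
(b): T AND T → true.
(c) >50% out-of-jur. sales — not met.
(1): F OR T OR F → true.
(i) receipts ≤ $1,000,000 — satisfied.
(ii) state-registered — not satisfied.
(a) = T AND F = false.
(i) nonprofit — holds.
(ii) ≥ 11 yrs in jurisdiction — met.
(iii) returns current — holds.
So (b) is satisfied (T AND T AND T).
(2) = F OR T = true.
So Overall is satisfied (T AND T).
Exception (has storefront) — not satisfied.
Result: main true OR exception false → true.

Yes — exempt.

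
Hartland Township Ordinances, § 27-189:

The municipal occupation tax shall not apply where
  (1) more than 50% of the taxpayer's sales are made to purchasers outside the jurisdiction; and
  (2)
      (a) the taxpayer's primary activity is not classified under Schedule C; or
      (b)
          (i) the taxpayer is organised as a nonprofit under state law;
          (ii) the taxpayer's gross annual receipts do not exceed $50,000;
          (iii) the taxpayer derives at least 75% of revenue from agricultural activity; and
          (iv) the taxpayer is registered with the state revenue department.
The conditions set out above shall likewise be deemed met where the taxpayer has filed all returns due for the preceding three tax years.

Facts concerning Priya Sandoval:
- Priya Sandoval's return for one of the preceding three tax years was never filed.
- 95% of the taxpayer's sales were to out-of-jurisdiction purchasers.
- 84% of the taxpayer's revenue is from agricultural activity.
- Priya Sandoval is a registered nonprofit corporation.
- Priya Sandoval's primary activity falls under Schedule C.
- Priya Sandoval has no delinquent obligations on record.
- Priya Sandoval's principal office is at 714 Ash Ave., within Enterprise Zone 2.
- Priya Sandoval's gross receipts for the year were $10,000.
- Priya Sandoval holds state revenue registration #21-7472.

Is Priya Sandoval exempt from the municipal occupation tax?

Yes — exempt.

(1) >50% out-of-jur. sales — satisfied.
(a) not (Schedule C activity) — fails.
(i) nonprofit — holds.
(ii) receipts ≤ $50,000 — holds.
(iii) ≥75% agricultural — met.
(iv) state-registered — holds.
So (b) is satisfied (T AND T AND T AND T).
(2) = F OR T = true.
Overall: T AND T → true.
Exception (returns current) — not satisfied.
Result: main true OR exception false → true.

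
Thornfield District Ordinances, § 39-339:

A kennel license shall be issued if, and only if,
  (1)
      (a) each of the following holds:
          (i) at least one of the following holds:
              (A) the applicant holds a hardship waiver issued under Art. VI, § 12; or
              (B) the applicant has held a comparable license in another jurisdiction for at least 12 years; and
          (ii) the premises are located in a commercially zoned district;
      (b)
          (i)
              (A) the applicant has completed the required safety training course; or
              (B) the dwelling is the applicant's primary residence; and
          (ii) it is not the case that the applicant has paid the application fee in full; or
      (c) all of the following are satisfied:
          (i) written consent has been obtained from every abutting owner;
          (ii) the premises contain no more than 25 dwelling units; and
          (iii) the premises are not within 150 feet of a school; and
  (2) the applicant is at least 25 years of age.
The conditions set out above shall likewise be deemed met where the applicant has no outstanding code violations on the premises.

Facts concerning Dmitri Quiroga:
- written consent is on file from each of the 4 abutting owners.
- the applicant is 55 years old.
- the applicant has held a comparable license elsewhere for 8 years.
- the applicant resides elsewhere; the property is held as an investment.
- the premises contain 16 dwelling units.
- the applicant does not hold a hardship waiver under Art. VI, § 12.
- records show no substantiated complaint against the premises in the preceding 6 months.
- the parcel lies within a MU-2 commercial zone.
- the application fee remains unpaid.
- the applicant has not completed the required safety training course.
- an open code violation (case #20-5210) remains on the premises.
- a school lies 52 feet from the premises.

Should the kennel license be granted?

(A) hardship waiver — fails.
(B) prior license ≥ 12 yr — fails.
(i) = F OR F = false.
(ii) commercially zoned — met.
(a) = F AND T = false.
(A) safety training — not met.
(B) primary residence — fails.
(i): F OR F → false.
(ii) not (fee paid) — holds.
So (b) is not satisfied (F AND T).
(i) all abutters consent — holds.
(ii) ≤ 25 units — satisfied.
(iii) ≥150 ft from school — not met.
So (c) is not satisfied (T AND T AND F).
(1): F OR F OR F → false.
(2) age ≥ 25 — met.
So Overall is not satisfied (F AND T).
Exception (no code violations) — not satisfied.
Result: main false OR exception false → false.

No — denied.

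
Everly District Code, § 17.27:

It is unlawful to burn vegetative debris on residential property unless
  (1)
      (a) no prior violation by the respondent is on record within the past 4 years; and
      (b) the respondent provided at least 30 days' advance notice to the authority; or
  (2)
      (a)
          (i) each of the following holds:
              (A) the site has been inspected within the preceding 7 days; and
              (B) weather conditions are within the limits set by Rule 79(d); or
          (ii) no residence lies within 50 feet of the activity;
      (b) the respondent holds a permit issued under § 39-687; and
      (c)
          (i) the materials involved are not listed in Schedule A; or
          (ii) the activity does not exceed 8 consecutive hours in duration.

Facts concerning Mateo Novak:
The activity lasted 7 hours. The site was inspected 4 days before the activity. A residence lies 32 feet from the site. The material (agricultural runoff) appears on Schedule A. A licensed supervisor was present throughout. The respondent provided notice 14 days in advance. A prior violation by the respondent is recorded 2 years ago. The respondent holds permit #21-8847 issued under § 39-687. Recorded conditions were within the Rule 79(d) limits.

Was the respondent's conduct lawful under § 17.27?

(a) no prior violation — fails.
(b) ≥30 days' notice — fails.
(1): F AND F → false.
(A) site inspected — satisfied.
(B) weather ok — met.
(i): T AND T → true.
(ii) no residence in 50 ft — fails.
(a) = T OR F = true.
(b) holds permit — met.
(i) not (Schedule A material) — not satisfied.
(ii) ≤ 8 hrs duration — satisfied.
(c): F OR T → true.
(2): T AND T AND T → true.
So Overall is satisfied (F OR T).

Yes — lawful.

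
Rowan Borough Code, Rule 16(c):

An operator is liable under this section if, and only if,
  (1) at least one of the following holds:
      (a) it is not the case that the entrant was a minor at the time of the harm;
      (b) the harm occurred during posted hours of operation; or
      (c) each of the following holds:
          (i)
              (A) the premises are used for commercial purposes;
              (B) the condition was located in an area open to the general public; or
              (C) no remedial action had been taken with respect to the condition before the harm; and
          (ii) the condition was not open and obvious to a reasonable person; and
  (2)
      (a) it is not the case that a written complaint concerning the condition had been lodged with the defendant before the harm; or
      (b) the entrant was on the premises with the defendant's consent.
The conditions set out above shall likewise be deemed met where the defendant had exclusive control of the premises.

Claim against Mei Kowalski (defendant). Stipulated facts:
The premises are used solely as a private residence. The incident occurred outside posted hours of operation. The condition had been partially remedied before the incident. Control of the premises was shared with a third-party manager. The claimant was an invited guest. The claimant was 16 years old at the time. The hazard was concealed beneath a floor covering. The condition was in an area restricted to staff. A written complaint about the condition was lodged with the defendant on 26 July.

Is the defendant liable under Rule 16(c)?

(a) not (entrant a minor) — not met.
(b) during posted hours — fails.
(A) commercial use — not satisfied.
(B) public area — not satisfied.
(C) no remedial action — not satisfied.
(i) = F OR F OR F = false.
(ii) not open/obvious — holds.
(c) = F AND T = false.
(1): F OR F OR F → false.
(a) not (complaint lodged) — fails.
(b) consent to enter — met.
(2): F OR T → true.
Overall: F AND T → false.
Exception (exclusive control) — not satisfied.
Result: main false OR exception false → false.

No — not liable.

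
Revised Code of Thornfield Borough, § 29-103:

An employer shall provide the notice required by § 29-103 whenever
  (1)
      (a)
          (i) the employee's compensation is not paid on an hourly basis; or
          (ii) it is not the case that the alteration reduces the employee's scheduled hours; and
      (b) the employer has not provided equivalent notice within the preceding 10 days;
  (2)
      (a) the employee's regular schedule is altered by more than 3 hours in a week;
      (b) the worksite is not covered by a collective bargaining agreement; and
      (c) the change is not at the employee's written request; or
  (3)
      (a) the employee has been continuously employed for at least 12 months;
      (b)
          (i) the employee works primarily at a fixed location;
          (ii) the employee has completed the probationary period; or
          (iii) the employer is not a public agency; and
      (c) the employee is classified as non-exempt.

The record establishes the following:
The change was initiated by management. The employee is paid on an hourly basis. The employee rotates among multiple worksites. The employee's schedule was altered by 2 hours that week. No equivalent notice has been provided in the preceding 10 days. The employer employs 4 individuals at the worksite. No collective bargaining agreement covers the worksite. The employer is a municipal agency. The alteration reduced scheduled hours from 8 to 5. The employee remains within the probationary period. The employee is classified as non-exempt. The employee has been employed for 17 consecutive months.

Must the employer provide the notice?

No — not required.

(i) not (hourly-paid) — fails.
(ii) not (hours reduced) — not met.
(a): F OR F → false.
(b) no recent notice — satisfied.
So (1) is not satisfied (F AND T).
(a) schedule shift > 3h — not satisfied.
(b) no CBA — satisfied.
(c) not employee-requested — satisfied.
So (2) is not satisfied (F AND T AND T).
(a) tenure ≥ 12 mo. — holds.
(i) fixed location — not satisfied.
(ii) past probation — not satisfied.
(iii) not (public agency) — fails.
So (b) is not satisfied (F OR F OR F).
(c) non-exempt — satisfied.
(3) = T AND F AND T = false.
Overall: F OR F OR F → false.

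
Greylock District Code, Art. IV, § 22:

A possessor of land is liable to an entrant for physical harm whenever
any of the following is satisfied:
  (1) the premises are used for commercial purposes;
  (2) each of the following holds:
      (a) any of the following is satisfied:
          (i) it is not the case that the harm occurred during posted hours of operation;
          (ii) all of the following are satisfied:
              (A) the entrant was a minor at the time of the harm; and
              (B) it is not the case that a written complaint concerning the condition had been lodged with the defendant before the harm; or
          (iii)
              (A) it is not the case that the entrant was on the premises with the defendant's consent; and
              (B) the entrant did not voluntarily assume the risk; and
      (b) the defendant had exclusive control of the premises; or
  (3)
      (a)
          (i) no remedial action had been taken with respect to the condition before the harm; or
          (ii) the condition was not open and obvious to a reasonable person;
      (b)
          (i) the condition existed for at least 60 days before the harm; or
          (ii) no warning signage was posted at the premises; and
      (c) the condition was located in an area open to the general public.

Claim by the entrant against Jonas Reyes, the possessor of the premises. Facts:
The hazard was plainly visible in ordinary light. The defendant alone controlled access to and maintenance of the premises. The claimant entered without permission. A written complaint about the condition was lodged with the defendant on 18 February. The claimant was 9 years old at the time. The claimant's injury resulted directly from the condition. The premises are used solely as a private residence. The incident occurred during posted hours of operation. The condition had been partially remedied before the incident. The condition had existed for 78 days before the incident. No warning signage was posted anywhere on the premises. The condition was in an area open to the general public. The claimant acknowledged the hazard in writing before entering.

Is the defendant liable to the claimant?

(1) commercial use — fails.
(i) not (during posted hours) — not satisfied.
(A) entrant a minor — met.
(B) not (complaint lodged) — fails.
(ii): T AND F → false.
(A) not (consent to enter) — satisfied.
(B) no assumed risk — not satisfied.
(iii): T AND F → false.
(a) = F OR F OR F = false.
(b) exclusive control — holds.
(2): F AND T → false.
(i) no remedial action — not satisfied.
(ii) not open/obvious — not met.
(a) = F OR F = false.
(i) condition ≥60 days old — holds.
(ii) no signage posted — holds.
So (b) is satisfied (T OR T).
(c) public area — holds.
So (3) is not satisfied (F AND T AND T).
Overall: F OR F OR F → false.

No — not liable.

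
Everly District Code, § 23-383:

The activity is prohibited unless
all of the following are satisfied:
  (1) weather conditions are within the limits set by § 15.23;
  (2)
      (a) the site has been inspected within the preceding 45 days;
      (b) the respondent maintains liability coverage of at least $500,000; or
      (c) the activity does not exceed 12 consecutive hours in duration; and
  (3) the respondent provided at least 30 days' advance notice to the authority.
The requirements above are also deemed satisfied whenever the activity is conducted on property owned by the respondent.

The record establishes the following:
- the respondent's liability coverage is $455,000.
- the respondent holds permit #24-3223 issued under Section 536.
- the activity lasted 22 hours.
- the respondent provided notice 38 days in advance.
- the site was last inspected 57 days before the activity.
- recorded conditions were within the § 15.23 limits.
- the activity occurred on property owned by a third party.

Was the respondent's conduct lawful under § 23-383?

(1) weather ok — holds.
(a) site inspected — not met.
(b) coverage ≥ $500,000 — not met.
(c) ≤ 12 hrs duration — not satisfied.
(2) = F OR F OR F = false.
(3) ≥30 days' notice — holds.
Overall = T AND F AND T = false.
Exception (own property) — not satisfied.
Result: main false OR exception false → false.

No — unlawful.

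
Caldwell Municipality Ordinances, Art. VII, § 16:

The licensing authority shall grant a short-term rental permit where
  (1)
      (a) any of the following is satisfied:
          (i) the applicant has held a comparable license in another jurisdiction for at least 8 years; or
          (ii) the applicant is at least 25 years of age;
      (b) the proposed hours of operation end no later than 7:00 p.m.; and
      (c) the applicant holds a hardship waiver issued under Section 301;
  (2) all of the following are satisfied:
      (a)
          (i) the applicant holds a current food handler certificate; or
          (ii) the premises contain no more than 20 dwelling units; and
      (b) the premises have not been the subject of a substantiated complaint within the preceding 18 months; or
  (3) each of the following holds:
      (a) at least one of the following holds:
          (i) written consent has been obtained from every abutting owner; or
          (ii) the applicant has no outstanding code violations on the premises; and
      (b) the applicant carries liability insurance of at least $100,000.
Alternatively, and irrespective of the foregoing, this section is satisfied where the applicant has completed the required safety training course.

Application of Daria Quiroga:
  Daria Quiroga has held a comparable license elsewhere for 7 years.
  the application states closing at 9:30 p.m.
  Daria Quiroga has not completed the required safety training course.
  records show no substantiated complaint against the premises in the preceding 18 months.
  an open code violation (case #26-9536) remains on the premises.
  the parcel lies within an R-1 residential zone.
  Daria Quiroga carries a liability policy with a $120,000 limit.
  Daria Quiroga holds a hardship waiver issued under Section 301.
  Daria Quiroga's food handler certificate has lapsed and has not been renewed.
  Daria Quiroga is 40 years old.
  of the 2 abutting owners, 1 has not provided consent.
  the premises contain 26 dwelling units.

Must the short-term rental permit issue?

(i) prior license ≥ 8 yr — not satisfied.
(ii) age ≥ 25 — satisfied.
(a): F OR T → true.
(b) closes by 7 p.m. — not satisfied.
(c) hardship waiver — satisfied.
(1) = T AND F AND T = false.
(i) food handler cert. — not met.
(ii) ≤ 20 units — not satisfied.
(a) = F OR F = false.
(b) no complaint in 18 mo. — met.
(2) = F AND T = false.
(i) all abutters consent — not satisfied.
(ii) no code violations — not satisfied.
(a) = F OR F = false.
(b) insurance ≥ $100,000 — holds.
(3): F AND T → false.
Overall: F OR F OR F → false.
Exception (safety training) — not satisfied.
Result: main false OR exception false → false.

No — denied.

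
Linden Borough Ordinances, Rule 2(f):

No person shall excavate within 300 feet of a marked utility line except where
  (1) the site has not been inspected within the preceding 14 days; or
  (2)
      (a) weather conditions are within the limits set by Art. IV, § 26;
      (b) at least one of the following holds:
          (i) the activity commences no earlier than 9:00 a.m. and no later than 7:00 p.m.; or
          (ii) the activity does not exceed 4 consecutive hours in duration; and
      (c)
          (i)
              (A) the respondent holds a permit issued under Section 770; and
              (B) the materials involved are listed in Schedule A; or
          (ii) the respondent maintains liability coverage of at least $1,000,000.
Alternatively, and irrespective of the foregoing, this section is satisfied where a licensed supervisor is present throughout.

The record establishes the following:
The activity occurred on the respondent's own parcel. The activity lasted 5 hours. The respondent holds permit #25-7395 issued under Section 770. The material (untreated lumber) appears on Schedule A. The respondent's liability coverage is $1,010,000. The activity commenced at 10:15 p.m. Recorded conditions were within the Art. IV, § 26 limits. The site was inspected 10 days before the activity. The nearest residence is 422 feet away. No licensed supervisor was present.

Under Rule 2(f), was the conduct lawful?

(1) not (site inspected) — fails.
(a) weather ok — satisfied.
(i) start within hours — not satisfied.
(ii) ≤ 4 hrs duration — fails.
(b) = F OR F = false.
(A) holds permit — satisfied.
(B) Schedule A material — satisfied.
(i): T AND T → true.
(ii) coverage ≥ $1,000,000 — satisfied.
(c): T OR T → true.
So (2) is not satisfied (T AND F AND T).
So Overall is not satisfied (F OR F).
Exception (supervisor present) — not satisfied.
Result: main false OR exception false → false.

No — unlawful.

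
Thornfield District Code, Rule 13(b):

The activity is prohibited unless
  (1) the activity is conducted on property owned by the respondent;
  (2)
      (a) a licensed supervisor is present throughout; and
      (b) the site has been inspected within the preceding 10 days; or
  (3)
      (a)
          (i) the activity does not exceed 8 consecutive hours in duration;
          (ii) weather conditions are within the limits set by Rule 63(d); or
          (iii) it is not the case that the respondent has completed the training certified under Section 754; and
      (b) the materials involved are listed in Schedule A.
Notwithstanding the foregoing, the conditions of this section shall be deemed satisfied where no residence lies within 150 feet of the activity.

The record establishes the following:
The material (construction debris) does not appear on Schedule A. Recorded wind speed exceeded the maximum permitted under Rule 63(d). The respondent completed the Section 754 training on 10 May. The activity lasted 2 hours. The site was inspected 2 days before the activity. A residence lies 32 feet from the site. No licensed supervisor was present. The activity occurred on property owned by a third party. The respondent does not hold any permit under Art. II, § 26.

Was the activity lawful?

(1) own property — fails.
(a) supervisor present — fails.
(b) site inspected — holds.
(2): F AND T → false.
(i) ≤ 8 hrs duration — satisfied.
(ii) weather ok — not satisfied.
(iii) not (training certified) — not satisfied.
(a) = T OR F OR F = true.
(b) Schedule A material — not met.
(3) = T AND F = false.
Overall = F OR F OR F = false.
Exception (no residence in 150 ft) — not satisfied.
Result: main false OR exception false → false.

No — unlawful.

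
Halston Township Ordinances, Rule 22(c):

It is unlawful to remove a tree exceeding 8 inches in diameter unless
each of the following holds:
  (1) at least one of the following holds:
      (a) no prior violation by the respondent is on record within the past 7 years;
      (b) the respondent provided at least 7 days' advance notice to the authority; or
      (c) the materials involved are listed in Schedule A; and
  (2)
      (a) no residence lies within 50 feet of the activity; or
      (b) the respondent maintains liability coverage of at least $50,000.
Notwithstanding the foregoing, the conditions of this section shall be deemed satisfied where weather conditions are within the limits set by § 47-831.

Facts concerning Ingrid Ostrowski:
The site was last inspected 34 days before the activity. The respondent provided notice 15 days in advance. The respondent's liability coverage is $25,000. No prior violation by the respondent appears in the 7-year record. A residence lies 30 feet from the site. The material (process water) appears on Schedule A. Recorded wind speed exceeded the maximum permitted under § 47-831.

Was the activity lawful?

No — unlawful.

(a) no prior violation — met.
(b) ≥7 days' notice — met.
(c) Schedule A material — met.
(1): T OR T OR T → true.
(a) no residence in 50 ft — not satisfied.
(b) coverage ≥ $50,000 — not met.
(2) = F OR F = false.
So Overall is not satisfied (T AND F).
Exception (weather ok) — not satisfied.
Result: main false OR exception false → false.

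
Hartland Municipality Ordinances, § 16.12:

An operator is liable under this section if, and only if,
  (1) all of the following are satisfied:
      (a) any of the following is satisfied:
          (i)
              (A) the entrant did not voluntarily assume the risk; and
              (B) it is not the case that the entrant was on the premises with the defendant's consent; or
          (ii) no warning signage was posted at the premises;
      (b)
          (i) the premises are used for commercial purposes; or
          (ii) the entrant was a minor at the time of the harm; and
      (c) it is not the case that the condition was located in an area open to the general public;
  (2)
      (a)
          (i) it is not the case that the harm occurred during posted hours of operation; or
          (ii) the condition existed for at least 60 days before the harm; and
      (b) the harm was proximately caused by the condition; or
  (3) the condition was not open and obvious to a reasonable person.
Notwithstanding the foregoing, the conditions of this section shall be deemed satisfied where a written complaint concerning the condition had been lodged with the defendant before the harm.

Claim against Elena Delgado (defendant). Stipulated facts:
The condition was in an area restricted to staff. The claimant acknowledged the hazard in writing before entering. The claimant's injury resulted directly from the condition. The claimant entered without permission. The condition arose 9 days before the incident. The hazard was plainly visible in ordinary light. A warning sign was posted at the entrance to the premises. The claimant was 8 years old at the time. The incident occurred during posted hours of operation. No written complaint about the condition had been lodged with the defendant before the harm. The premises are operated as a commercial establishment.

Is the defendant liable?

(A) no assumed risk — not satisfied.
(B) not (consent to enter) — met.
(i): F AND T → false.
(ii) no signage posted — not satisfied.
So (a) is not satisfied (F OR F).
(i) commercial use — met.
(ii) entrant a minor — met.
(b): T OR T → true.
(c) not (public area) — met.
(1) = F AND T AND T = false.
(i) not (during posted hours) — fails.
(ii) condition ≥60 days old — not satisfied.
So (a) is not satisfied (F OR F).
(b) proximate cause — satisfied.
So (2) is not satisfied (F AND T).
(3) not open/obvious — not met.
Overall: F OR F OR F → false.
Exception (complaint lodged) — not satisfied.
Result: main false OR exception false → false.

No — not liable.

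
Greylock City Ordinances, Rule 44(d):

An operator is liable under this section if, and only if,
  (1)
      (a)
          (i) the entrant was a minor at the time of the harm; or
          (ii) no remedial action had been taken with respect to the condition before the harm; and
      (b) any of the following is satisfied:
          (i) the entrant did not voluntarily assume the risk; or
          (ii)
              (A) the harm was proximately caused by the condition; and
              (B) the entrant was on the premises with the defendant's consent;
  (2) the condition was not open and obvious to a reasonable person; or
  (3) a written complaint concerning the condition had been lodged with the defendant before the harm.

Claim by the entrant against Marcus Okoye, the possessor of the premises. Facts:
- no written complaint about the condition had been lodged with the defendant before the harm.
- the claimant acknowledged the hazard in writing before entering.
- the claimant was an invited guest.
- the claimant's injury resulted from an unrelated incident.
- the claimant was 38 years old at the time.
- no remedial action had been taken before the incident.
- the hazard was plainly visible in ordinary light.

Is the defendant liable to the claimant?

(i) entrant a minor — not satisfied.
(ii) no remedial action — holds.
So (a) is satisfied (F OR T).
(i) no assumed risk — not satisfied.
(A) proximate cause — fails.
(B) consent to enter — satisfied.
(ii) = F AND T = false.
So (b) is not satisfied (F OR F).
(1): T AND F → false.
(2) not open/obvious — fails.
(3) complaint lodged — not satisfied.
Overall = F OR F OR F = false.

No — not liable.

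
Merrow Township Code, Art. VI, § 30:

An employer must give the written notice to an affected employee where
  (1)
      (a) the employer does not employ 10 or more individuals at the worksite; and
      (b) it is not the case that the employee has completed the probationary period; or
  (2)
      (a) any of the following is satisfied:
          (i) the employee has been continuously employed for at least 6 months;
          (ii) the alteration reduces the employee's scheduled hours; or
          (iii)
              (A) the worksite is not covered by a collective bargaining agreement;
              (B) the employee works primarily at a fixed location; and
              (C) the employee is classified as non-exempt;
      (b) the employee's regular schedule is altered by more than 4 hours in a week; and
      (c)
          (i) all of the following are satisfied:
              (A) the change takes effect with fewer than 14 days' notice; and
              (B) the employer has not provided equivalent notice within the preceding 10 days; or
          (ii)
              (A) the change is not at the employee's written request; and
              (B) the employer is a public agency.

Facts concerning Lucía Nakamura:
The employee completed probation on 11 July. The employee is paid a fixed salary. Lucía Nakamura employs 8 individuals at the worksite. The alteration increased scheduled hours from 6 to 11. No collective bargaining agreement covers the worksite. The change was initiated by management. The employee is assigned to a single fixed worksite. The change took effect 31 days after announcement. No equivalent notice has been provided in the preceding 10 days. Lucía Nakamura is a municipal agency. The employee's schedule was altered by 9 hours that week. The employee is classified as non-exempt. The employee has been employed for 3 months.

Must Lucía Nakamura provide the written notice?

Yes — required.

(a) not (≥ 10 at site) — met.
(b) not (past probation) — fails.
(1) = T AND F = false.
(i) tenure ≥ 6 mo. — not met.
(ii) hours reduced — not met.
(A) no CBA — met.
(B) fixed location — met.
(C) non-exempt — met.
(iii): T AND T AND T → true.
(a) = F OR F OR T = true.
(b) schedule shift > 4h — met.
(A) < 14 days' notice — fails.
(B) no recent notice — holds.
(i): F AND T → false.
(A) not employee-requested — satisfied.
(B) public agency — holds.
So (ii) is satisfied (T AND T).
So (c) is satisfied (F OR T).
So (2) is satisfied (T AND T AND T).
So Overall is satisfied (F OR T).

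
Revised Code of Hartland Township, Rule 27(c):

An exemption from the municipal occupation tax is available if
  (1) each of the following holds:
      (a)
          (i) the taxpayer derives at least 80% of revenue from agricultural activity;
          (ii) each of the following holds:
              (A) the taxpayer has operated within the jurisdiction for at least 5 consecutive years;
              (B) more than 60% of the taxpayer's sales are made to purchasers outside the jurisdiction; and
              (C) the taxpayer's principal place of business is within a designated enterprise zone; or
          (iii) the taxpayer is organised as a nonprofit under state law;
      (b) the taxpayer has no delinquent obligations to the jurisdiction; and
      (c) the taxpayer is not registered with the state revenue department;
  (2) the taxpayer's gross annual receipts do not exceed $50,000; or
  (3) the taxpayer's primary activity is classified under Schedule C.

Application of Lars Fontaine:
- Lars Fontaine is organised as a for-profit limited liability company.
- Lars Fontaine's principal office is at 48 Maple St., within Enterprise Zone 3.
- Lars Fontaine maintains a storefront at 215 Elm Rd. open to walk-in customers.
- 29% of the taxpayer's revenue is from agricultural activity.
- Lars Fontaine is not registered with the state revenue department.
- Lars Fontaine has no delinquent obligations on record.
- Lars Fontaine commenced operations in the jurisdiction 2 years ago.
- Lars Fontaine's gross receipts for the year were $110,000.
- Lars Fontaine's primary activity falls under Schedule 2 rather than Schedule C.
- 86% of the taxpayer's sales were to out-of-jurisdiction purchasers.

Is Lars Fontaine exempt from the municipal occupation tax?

(i) ≥80% agricultural — not met.
(A) ≥ 5 yrs in jurisdiction — fails.
(B) >60% out-of-jur. sales — met.
(C) in enterprise zone — satisfied.
(ii): F AND T AND T → false.
(iii) nonprofit — not satisfied.
(a) = F OR F OR F = false.
(b) no delinquency — met.
(c) not (state-registered) — holds.
(1): F AND T AND T → false.
(2) receipts ≤ $50,000 — fails.
(3) Schedule C activity — not satisfied.
Overall = F OR F OR F = false.

No — not exempt.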